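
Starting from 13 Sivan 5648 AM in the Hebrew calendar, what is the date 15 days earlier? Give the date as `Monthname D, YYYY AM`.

JDN of 13 Sivan 5648 AM = 2410781.
2410781 − 15 = 2410766.
JDN 2410766 in the Hebrew calendar is Iyar 27, 5648 AM.

Iyar 27, 5648 AM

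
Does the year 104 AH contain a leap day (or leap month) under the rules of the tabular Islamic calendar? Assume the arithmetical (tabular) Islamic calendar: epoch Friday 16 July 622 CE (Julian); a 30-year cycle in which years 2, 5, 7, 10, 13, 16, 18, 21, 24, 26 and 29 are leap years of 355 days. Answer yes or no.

no

Year 104 AH is year 14 of its 30-year cycle; leap positions are 2, 5, 7, 10, 13, 16, 18, 21, 24, 26, 29, so it is a common year (354 days).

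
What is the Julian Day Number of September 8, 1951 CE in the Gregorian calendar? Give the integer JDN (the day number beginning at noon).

JDN 2451545 is 1 January 2000 CE (Gregorian); the target day is −17647 days from there, so JDN = 2433898.

2433898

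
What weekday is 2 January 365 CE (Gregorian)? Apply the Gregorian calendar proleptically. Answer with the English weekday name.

JDN 1854375 mod 7 = 5, and JDN 0 was a Monday, so this is a Saturday.

Saturday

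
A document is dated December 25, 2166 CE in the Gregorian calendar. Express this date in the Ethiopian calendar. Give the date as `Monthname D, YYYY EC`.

Julian Day Number of the source date = 2512534.
Converting JDN 2512534 to the Ethiopian calendar gives 15 Tahsas 2159 EC.

Tahsas 15, 2159 EC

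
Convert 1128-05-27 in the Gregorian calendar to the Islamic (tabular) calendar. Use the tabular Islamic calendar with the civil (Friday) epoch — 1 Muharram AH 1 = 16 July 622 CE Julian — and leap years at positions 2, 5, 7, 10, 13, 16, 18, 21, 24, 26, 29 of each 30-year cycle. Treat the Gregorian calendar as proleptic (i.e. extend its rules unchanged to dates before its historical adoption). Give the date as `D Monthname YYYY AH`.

Julian Day Number of the source date = 2133200.
Converting JDN 2133200 to the tabular Islamic calendar gives 18 Jumada al-Awwal 522 AH.

18 Jumada al-Awwal 522 AH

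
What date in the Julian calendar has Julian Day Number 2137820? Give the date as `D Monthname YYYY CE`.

12 January 1141 CE

The proleptic Gregorian equivalent of JDN 2137820 is 19 January 1141.
In the Julian calendar that day is 12 January 1141 CE.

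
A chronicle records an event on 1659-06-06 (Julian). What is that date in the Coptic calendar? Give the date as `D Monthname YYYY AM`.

Julian Day Number of the source date = 2327164.
Converting JDN 2327164 to the Coptic calendar gives 12 Paoni 1375 AM.

12 Paoni 1375 AM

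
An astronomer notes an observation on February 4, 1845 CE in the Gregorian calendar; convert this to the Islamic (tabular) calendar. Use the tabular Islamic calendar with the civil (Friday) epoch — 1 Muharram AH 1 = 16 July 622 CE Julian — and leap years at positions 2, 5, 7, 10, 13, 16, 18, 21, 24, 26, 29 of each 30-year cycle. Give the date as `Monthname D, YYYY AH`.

Julian Day Number of the source date = 2394967.
Converting JDN 2394967 to the tabular Islamic calendar gives 26 Muharram 1261 AH.

Muharram 26, 1261 AH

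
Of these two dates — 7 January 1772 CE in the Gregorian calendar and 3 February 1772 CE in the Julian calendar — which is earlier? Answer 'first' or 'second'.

First date → JDN 2368276; second date → JDN 2368314.
JDN 2368276 < JDN 2368314, so the first date is earlier.

first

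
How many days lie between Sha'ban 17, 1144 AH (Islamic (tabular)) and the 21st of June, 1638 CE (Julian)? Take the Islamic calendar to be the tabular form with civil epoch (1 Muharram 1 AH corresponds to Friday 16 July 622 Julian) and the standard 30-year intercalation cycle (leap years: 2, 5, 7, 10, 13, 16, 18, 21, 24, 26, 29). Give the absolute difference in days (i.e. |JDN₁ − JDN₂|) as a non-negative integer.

JDN of the first date = 2353704.
JDN of the second date = 2319509.
|2319509 − 2353704| = 34195.

34195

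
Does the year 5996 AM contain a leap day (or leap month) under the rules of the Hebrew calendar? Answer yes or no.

yes

Hebrew year 5996 is year 11 of its 19-year Metonic cycle; leap years are at positions 3, 6, 8, 11, 14, 17, 19, so it is a leap year (13 months).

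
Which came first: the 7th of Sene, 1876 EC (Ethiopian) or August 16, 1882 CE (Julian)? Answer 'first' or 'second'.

second

The two dates have Julian Day Numbers 2409341 and 2408686 respectively.
Since 2408686 < 2409341, the second date comes first.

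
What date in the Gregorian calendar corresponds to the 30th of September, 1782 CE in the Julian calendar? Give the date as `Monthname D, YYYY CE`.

For dates in this range the Gregorian date is 11 days ahead of the Julian.
30 September 1782 Julian + 11 days → 11 October 1782 Gregorian.

October 11, 1782 CE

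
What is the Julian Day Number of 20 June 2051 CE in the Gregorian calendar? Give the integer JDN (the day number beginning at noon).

2470343

JDN 2400001 is 17 November 1858 CE (Gregorian), MJD 0; the target day is +70342 days from there, so JDN = 2470343.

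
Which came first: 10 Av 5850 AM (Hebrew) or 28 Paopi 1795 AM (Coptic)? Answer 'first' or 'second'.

First date → JDN 2484635; second date → JDN 2480345.
JDN 2480345 < JDN 2484635, so the second date is earlier.

second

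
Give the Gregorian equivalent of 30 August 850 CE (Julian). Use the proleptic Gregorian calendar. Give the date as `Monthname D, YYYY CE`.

The Julian–Gregorian offset here is 4 days (Julian trailing).
30 August 850 Julian + 4 days → 3 September 850 Gregorian.

September 3, 850 CE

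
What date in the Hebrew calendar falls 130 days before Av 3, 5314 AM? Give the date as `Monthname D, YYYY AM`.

Adar 20, 5314 AM

Counting 130 days back from JDN 2288839 reaches JDN 2288709, which is Adar 20, 5314 AM.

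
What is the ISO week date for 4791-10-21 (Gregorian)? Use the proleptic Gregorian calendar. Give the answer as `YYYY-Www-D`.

4791-W43-1

The weekday is Monday (ISO weekday 1).
That Monday belongs to ISO week 43 of ISO year 4791.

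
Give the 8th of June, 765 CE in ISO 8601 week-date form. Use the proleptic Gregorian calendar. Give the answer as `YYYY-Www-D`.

The weekday is Tuesday (ISO weekday 2).
That Tuesday belongs to ISO week 23 of ISO year 765.

0765-W23-2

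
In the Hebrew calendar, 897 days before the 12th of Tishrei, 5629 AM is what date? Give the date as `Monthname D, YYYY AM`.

Nisan 30, 5626 AM

Counting 897 days back from JDN 2403604 reaches JDN 2402707, which is Nisan 30, 5626 AM.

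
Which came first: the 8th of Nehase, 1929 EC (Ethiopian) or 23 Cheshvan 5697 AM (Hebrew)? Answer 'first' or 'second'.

The two dates have Julian Day Numbers 2428760 and 2428481 respectively.
Since 2428481 < 2428760, the second date comes first.

second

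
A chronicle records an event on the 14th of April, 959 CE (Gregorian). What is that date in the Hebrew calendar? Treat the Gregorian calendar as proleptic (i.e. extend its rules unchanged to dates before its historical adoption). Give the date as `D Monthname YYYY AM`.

Julian Day Number of the source date = 2071431.
Converting JDN 2071431 to the Hebrew calendar gives 28 Nisan 4719 AM.

28 Nisan 4719 AM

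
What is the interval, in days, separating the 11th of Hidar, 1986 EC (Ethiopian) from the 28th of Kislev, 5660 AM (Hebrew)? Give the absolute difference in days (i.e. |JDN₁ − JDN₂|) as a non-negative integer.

JDN of the first date = 2449312.
JDN of the second date = 2414989.
|2414989 − 2449312| = 34323.

34323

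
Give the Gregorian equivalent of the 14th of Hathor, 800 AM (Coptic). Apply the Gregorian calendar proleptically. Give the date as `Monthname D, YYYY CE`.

November 17, 1083 CE

Julian Day Number of the source date = 2116938.
Converting JDN 2116938 to the Gregorian calendar gives 17 November 1083 CE.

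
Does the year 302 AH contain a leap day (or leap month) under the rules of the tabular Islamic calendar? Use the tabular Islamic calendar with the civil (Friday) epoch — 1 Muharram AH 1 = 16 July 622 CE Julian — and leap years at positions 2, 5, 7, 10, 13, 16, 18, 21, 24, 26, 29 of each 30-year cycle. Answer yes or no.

yes

Year 302 AH is year 2 of its 30-year cycle; leap positions are 2, 5, 7, 10, 13, 16, 18, 21, 24, 26, 29, so it is a leap year (355 days).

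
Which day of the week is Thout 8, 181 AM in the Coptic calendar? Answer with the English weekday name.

Equivalently 6 September 464 Gregorian, JDN 1890782.
Since JDN mod 7 = 5 (0 = Monday), the day is Saturday.

Saturday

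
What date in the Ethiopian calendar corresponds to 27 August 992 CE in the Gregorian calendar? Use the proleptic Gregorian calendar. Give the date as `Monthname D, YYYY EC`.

Nehase 29, 984 EC

Julian Day Number of the source date = 2083620.
Converting JDN 2083620 to the Ethiopian calendar gives 29 Nehase 984 EC.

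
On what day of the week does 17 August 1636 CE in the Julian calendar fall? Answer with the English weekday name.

In the Gregorian calendar this is 27 August 1636 (JDN 2318836).
JDN 2318836 mod 7 = 2, and JDN 0 was a Monday, so this is a Wednesday.

Wednesday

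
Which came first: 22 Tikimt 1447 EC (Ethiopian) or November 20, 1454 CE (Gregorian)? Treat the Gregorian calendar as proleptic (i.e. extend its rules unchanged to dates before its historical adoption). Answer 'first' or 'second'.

First date → JDN 2252423; second date → JDN 2252446.
JDN 2252423 < JDN 2252446, so the first date is earlier.

first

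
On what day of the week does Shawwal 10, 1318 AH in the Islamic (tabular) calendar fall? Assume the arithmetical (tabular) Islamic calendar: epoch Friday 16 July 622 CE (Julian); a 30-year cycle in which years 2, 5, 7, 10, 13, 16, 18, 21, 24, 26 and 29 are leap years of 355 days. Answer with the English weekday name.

Equivalently 31 January 1901 Gregorian, JDN 2415416.
JDN 2415416 mod 7 = 3, and JDN 0 was a Monday, so this is a Thursday.

Thursday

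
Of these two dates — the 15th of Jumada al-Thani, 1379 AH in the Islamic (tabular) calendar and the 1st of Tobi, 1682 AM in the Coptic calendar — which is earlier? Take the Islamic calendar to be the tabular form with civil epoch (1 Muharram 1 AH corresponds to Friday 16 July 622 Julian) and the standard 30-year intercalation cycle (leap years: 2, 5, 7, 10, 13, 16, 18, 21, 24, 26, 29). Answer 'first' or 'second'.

first

The two dates have Julian Day Numbers 2436919 and 2439135 respectively.
Since 2436919 < 2439135, the first date comes first.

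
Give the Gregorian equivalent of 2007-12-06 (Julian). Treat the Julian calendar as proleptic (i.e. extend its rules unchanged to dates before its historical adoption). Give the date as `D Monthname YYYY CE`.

The Julian–Gregorian offset here is 13 days (Julian trailing).
6 December 2007 Julian + 13 days → 19 December 2007 Gregorian.

19 December 2007 CE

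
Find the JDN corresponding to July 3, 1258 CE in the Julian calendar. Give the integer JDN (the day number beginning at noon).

2180726

Equivalently 10 July 1258 (proleptic Gregorian).
JDN 2451545 is 1 January 2000 CE (Gregorian); the target day is −270819 days from there, so JDN = 2180726.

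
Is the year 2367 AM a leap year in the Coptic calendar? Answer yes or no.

2367 mod 4 = 3; in the Coptic calendar a year is leap when year mod 4 = 3, so it is a leap year.

yes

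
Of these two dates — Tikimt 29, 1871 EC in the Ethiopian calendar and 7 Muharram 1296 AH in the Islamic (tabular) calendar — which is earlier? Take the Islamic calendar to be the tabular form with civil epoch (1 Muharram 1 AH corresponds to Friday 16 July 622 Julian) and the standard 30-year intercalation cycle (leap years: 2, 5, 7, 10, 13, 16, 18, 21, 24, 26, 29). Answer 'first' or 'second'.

Converting both to JDN: 2407296 vs 2407351; the smaller is the first.

first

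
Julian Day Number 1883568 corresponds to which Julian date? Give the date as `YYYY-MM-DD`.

0444-12-05

The proleptic Gregorian equivalent of JDN 1883568 is 6 December 444.
In the Julian calendar that day is 0444-12-05.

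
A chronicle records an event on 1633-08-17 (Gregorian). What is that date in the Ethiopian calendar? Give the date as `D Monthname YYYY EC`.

14 Nehase 1625 EC

Both dates share Julian Day Number 2317730; in the Ethiopian calendar that is 14 Nehase 1625 EC.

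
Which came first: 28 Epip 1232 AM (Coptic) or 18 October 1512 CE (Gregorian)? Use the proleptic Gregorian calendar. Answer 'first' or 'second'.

Converting both to JDN: 2274980 vs 2273597; the smaller is the second.

second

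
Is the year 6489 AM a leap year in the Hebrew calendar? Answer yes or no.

Hebrew year 6489 is year 10 of its 19-year Metonic cycle; leap years are at positions 3, 6, 8, 11, 14, 17, 19, so it is a common year (12 months).

no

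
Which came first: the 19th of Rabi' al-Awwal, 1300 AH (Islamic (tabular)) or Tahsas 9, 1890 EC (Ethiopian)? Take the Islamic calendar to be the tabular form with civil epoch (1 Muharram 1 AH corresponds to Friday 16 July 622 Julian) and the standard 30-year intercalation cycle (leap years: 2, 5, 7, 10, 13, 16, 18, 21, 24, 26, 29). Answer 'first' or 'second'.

The two dates have Julian Day Numbers 2408839 and 2414276 respectively.
Since 2408839 < 2414276, the first date comes first.

first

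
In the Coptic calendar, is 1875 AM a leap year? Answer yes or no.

1875 mod 4 = 3; in the Coptic calendar a year is leap when year mod 4 = 3, so it is a leap year.

yes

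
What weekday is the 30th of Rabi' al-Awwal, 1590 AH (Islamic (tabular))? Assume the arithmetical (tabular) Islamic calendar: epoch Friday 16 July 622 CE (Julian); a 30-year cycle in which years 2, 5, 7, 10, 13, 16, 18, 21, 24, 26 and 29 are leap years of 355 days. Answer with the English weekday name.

Equivalently 21 June 2164 Gregorian, JDN 2511617.
2511617 ≡ 3 (mod 7); counting from Monday = 0 gives Thursday.

Thursday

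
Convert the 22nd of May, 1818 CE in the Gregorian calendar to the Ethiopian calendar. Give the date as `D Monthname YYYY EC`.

Both dates share Julian Day Number 2385212; in the Ethiopian calendar that is 15 Ginbot 1810 EC.

15 Ginbot 1810 EC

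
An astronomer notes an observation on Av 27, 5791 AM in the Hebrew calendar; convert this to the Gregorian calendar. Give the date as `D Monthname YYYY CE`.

Both dates share Julian Day Number 2463095; in the Gregorian calendar that is 16 August 2031 CE.

16 August 2031 CE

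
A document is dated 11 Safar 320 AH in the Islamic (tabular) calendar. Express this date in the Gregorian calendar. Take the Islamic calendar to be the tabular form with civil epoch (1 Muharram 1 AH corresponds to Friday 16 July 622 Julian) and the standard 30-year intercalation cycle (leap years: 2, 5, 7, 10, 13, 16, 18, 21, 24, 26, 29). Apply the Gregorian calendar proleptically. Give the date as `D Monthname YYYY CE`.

Julian Day Number of the source date = 2061523.
Converting JDN 2061523 to the Gregorian calendar gives 27 February 932 CE.

27 February 932 CE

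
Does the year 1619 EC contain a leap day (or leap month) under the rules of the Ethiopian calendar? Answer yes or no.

1619 mod 4 = 3; in the Ethiopian calendar a year is leap when year mod 4 = 3, so it is a leap year.

yes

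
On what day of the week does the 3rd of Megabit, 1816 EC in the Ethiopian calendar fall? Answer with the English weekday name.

Thursday

In the Gregorian calendar this is 11 March 1824 (JDN 2387332).
JDN 2387332 mod 7 = 3, and JDN 0 was a Monday, so this is a Thursday.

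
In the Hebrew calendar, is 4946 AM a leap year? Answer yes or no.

yes

Hebrew year 4946 is year 6 of its 19-year Metonic cycle; leap years are at positions 3, 6, 8, 11, 14, 17, 19, so it is a leap year (13 months).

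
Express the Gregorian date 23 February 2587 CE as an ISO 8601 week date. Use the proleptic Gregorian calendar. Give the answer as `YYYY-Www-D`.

2587-W08-5

The weekday is Friday (ISO weekday 5).
That Friday belongs to ISO week 8 of ISO year 2587.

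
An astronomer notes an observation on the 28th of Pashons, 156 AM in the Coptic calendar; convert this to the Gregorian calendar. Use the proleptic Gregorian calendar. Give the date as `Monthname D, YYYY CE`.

May 24, 440 CE

Both dates share Julian Day Number 1881911; in the Gregorian calendar that is 24 May 440 CE.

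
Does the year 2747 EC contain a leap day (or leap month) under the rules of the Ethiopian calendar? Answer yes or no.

yes

2747 mod 4 = 3; in the Ethiopian calendar a year is leap when year mod 4 = 3, so it is a leap year.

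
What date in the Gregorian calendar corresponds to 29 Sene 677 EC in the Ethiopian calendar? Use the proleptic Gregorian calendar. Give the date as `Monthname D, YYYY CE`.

June 26, 685 CE

Both dates share Julian Day Number 1971428; in the Gregorian calendar that is 26 June 685 CE.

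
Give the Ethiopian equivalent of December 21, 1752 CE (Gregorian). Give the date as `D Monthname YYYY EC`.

14 Tahsas 1745 EC

Julian Day Number of the source date = 2361320.
Converting JDN 2361320 to the Ethiopian calendar gives 14 Tahsas 1745 EC.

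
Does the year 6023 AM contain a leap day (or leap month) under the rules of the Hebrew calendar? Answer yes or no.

Hebrew year 6023 is year 19 of its 19-year Metonic cycle; leap years are at positions 3, 6, 8, 11, 14, 17, 19, so it is a leap year (13 months).

yes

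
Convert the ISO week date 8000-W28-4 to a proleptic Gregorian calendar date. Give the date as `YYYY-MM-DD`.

ISO week 1 of 8000 is the week containing the first Thursday of 8000.
Week 28, day 4 (Thursday) lands on 8000-07-13.

8000-07-13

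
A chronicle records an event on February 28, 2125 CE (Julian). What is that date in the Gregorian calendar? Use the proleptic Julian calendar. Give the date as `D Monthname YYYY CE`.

14 March 2125 CE

For dates in this range the Gregorian date is 14 days ahead of the Julian.
28 February 2125 Julian + 14 days → 14 March 2125 Gregorian.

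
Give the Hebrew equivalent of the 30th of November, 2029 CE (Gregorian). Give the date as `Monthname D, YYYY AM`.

Both dates share Julian Day Number 2462471; in the Hebrew calendar that is 23 Kislev 5790 AM.

Kislev 23, 5790 AM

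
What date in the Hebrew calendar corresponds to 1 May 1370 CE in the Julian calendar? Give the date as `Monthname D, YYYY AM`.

Iyar 5, 5130 AM

The source date corresponds to 9 May 1370 in the proleptic Gregorian calendar (JDN 2221571).
That day falls on 5 Iyar 5130 AM in the Hebrew calendar.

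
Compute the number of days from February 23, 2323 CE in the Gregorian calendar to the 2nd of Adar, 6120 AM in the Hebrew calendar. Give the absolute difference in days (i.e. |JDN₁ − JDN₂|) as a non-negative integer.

JDN of the first date = 2569571.
JDN of the second date = 2583082.
|2583082 − 2569571| = 13511.

13511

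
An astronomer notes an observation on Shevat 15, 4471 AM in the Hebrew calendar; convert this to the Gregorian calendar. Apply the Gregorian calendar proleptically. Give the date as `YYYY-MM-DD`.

Both dates share Julian Day Number 1980758; in the Gregorian calendar that is 12 January 711 CE.

0711-01-12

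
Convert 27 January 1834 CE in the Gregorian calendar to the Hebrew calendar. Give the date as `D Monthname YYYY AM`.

17 Shevat 5594 AM

Julian Day Number of the source date = 2390941.
Converting JDN 2390941 to the Hebrew calendar gives 17 Shevat 5594 AM.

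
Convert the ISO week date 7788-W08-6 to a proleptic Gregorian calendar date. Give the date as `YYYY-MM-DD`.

7788-02-23

ISO week 1 of 7788 is the week containing the first Thursday of 7788.
Week 8, day 6 (Saturday) lands on 7788-02-23.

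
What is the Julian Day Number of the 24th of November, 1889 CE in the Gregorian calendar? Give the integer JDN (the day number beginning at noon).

2411331

JDN 2299161 is 15 October 1582 CE (Gregorian); the target day is +112170 days from there, so JDN = 2411331.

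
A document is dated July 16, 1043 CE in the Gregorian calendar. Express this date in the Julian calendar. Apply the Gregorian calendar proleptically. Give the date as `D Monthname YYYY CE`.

At this point the Julian calendar is 6 days behind the Gregorian.
16 July 1043 Gregorian − 6 days → 10 July 1043 Julian.

10 July 1043 CE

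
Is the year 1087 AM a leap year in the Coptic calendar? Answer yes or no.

1087 mod 4 = 3; in the Coptic calendar a year is leap when year mod 4 = 3, so it is a leap year.

yes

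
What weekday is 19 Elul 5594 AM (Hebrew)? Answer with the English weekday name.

This is JDN 2391180 (23 September 1834 Gregorian).
JDN 2391180 mod 7 = 1, and JDN 0 was a Monday, so this is a Tuesday.

Tuesday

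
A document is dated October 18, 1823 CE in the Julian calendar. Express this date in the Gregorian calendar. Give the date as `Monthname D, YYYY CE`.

The Julian–Gregorian offset here is 12 days (Julian trailing).
18 October 1823 Julian + 12 days → 30 October 1823 Gregorian.

October 30, 1823 CE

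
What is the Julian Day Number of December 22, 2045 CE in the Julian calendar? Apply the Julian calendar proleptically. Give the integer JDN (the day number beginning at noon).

2468350

In the Gregorian calendar the same day is 4 January 2046.
JDN 2299161 is 15 October 1582 CE (Gregorian); the target day is +169189 days from there, so JDN = 2468350.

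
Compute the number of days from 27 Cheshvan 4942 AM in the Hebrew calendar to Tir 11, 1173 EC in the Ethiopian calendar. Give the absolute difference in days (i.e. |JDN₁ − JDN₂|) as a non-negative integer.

305

First date → JDN 2152729; second date → JDN 2152424.
The interval is |2152729 − 2152424| = 305 days.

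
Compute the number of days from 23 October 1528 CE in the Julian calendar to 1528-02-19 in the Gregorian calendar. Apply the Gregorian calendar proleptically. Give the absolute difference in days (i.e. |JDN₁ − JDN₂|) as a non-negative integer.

JDN of the first date = 2279456.
JDN of the second date = 2279199.
|2279199 − 2279456| = 257.

257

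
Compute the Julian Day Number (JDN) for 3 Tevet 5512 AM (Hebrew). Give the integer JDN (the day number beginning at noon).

2360954

In the Gregorian calendar the same day is 21 December 1751.
JDN 2299161 is 15 October 1582 CE (Gregorian); the target day is +61793 days from there, so JDN = 2360954.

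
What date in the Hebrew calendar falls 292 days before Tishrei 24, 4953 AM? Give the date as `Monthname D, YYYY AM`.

JDN of Tishrei 24, 4953 AM = 2156712.
2156712 − 292 = 2156420.
JDN 2156420 in the Hebrew calendar is Kislev 27, 4952 AM.

Kislev 27, 4952 AM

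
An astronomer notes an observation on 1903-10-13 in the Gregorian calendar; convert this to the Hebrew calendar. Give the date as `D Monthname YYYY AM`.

22 Tishrei 5664 AM

Both dates share Julian Day Number 2416401; in the Hebrew calendar that is 22 Tishrei 5664 AM.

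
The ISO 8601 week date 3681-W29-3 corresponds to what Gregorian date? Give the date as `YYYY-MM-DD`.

ISO week 1 of 3681 is the week containing the first Thursday of 3681.
Week 29, day 3 (Wednesday) lands on 3681-07-16.

3681-07-16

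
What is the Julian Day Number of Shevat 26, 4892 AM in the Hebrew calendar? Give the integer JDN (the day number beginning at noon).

Equivalently 21 February 1132 (proleptic Gregorian).
JDN 2400001 is 17 November 1858 CE (Gregorian), MJD 0; the target day is −265436 days from there, so JDN = 2134565.

2134565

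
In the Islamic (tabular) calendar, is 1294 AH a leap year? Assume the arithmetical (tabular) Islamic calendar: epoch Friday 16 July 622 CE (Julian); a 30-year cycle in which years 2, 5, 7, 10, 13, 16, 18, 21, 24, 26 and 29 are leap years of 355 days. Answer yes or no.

no

Year 1294 AH is year 4 of its 30-year cycle; leap positions are 2, 5, 7, 10, 13, 16, 18, 21, 24, 26, 29, so it is a common year (354 days).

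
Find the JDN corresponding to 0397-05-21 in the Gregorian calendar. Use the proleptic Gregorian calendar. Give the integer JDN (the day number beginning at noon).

1866202

JDN 2451545 is 1 January 2000 CE (Gregorian); the target day is −585343 days from there, so JDN = 1866202.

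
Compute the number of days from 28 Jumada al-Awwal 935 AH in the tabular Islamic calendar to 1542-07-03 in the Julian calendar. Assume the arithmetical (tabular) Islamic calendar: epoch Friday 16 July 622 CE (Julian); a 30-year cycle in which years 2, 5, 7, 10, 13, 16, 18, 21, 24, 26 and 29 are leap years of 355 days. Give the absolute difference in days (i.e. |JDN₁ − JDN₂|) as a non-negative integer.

JDN of the first date = 2279563.
JDN of the second date = 2284457.
|2284457 − 2279563| = 4894.

4894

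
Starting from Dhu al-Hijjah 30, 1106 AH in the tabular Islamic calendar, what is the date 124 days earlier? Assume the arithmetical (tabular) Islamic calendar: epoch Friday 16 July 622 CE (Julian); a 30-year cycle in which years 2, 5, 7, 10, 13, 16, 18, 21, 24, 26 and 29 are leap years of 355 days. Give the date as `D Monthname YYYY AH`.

24 Sha'ban 1106 AH

JDN of Dhu al-Hijjah 30, 1106 AH = 2340369.
2340369 − 124 = 2340245.
JDN 2340245 in the tabular Islamic calendar is 24 Sha'ban 1106 AH.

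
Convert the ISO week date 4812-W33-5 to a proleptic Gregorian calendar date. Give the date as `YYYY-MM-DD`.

4812-08-17

ISO week 1 of 4812 is the week containing the first Thursday of 4812.
Week 33, day 5 (Friday) lands on 4812-08-17.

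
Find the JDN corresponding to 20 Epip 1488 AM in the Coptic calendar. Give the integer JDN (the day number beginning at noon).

2368476

Equivalently 25 July 1772 (Gregorian).
JDN 2400001 is 17 November 1858 CE (Gregorian), MJD 0; the target day is −31525 days from there, so JDN = 2368476.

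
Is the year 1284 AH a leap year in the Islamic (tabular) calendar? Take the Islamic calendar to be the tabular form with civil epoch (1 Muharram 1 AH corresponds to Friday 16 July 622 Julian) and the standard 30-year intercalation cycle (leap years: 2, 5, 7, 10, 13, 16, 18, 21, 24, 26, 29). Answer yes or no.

Year 1284 AH is year 24 of its 30-year cycle; leap positions are 2, 5, 7, 10, 13, 16, 18, 21, 24, 26, 29, so it is a leap year (355 days).

yes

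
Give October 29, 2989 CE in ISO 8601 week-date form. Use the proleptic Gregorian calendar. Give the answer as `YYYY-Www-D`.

2989-W44-4

The weekday is Thursday (ISO weekday 4).
That Thursday belongs to ISO week 44 of ISO year 2989.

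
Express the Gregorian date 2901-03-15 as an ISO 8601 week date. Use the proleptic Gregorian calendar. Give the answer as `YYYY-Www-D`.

2901-W11-2

The weekday is Tuesday (ISO weekday 2).
That Tuesday belongs to ISO week 11 of ISO year 2901.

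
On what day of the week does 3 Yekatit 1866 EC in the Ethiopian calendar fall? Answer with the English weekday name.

Monday

In the Gregorian calendar this is 9 February 1874 (JDN 2405564).
JDN 2405564 mod 7 = 0, and JDN 0 was a Monday, so this is a Monday.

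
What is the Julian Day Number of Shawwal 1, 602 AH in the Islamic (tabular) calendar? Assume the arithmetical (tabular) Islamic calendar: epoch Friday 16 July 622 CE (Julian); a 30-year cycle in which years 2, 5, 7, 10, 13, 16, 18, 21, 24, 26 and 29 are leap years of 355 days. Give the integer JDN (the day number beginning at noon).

2161680

Equivalently 18 May 1206 (proleptic Gregorian).
JDN 2299161 is 15 October 1582 CE (Gregorian); the target day is −137481 days from there, so JDN = 2161680.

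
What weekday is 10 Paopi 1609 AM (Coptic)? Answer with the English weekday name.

Wednesday

In the Gregorian calendar this is 19 October 1892 (JDN 2412391).
JDN 2412391 mod 7 = 2, and JDN 0 was a Monday, so this is a Wednesday.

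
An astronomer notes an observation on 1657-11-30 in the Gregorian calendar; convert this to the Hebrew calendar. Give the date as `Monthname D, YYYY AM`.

Kislev 24, 5418 AM

Both dates share Julian Day Number 2326601; in the Hebrew calendar that is 24 Kislev 5418 AM.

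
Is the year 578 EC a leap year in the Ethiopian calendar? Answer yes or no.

no

578 mod 4 = 2; in the Ethiopian calendar a year is leap when year mod 4 = 3, so it is a common year.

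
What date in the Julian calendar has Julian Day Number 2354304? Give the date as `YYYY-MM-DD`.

The Gregorian equivalent of JDN 2354304 is 6 October 1733.
In the Julian calendar that day is 1733-09-25.

1733-09-25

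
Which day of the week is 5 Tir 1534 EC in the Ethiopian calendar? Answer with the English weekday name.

Saturday

In the proleptic Gregorian calendar this is 10 January 1542 (JDN 2284273).
2284273 ≡ 5 (mod 7); counting from Monday = 0 gives Saturday.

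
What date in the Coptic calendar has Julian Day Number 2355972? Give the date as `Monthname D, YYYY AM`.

Parmouti 25, 1454 AM

The Gregorian equivalent of JDN 2355972 is 1 May 1738.
In the Coptic calendar that day is Parmouti 25, 1454 AM.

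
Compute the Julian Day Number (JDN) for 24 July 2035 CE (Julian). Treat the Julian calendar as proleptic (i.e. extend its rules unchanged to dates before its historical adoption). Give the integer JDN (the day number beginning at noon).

2464546

In the Gregorian calendar the same day is 6 August 2035.
JDN 2400001 is 17 November 1858 CE (Gregorian), MJD 0; the target day is +64545 days from there, so JDN = 2464546.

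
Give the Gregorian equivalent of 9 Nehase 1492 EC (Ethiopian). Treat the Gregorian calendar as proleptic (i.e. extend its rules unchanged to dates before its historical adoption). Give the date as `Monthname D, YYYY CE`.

August 12, 1500 CE

Both dates share Julian Day Number 2269147; in the Gregorian calendar that is 12 August 1500 CE.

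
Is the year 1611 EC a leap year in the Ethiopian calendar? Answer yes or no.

yes

1611 mod 4 = 3; in the Ethiopian calendar a year is leap when year mod 4 = 3, so it is a leap year.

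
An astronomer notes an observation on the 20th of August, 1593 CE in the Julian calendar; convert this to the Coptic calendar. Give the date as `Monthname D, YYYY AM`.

Both dates share Julian Day Number 2303133; in the Coptic calendar that is 27 Mesori 1309 AM.

Mesori 27, 1309 AM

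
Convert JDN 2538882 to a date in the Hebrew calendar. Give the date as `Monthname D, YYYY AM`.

Adar I 9, 5999 AM

JDN 2538882 is 14 February 2239 in the Gregorian calendar.
In the Hebrew calendar that day is Adar I 9, 5999 AM.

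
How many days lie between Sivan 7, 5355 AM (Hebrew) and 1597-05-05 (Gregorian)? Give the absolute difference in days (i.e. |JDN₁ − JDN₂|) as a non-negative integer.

721

JDN of the first date = 2303756.
JDN of the second date = 2304477.
|2304477 − 2303756| = 721.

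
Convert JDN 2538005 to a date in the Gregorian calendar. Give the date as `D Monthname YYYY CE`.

20 September 2236 CE

JDN 2451545 is 1 Jan 2000; 2538005 is +86460 days from there.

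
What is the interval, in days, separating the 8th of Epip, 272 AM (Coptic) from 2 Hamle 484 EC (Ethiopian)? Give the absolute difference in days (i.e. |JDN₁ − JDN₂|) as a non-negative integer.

23382

First date → JDN 1924320; second date → JDN 1900938.
The interval is |1924320 − 1900938| = 23382 days.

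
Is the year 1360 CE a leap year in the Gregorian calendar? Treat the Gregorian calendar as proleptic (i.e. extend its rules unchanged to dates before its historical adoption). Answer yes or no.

yes

1360 is divisible by 4 and not by 100, so it is a leap year.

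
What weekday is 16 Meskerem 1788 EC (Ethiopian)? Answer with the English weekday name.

Equivalently 25 September 1795 Gregorian, JDN 2376938.
Since JDN mod 7 = 4 (0 = Monday), the day is Friday.

Friday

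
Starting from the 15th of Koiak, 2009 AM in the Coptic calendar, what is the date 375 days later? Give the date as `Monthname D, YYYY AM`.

JDN of the 15th of Koiak, 2009 AM = 2558556.
2558556 + 375 = 2558931.
JDN 2558931 in the Coptic calendar is Koiak 25, 2010 AM.

Koiak 25, 2010 AM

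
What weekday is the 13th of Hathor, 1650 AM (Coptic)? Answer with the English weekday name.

In the Gregorian calendar this is 22 November 1933 (JDN 2427399).
2427399 ≡ 2 (mod 7); counting from Monday = 0 gives Wednesday.

Wednesday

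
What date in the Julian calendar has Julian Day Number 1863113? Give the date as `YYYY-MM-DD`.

0388-12-04

JDN 1863113 is 5 December 388 in the proleptic Gregorian calendar.
In the Julian calendar that day is 0388-12-04.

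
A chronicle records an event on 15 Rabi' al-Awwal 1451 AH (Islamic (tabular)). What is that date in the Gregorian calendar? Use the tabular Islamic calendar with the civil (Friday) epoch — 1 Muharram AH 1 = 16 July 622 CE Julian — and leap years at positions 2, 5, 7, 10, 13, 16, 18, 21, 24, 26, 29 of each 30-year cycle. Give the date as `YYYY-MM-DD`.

Both dates share Julian Day Number 2462345; in the Gregorian calendar that is 27 July 2029 CE.

2029-07-27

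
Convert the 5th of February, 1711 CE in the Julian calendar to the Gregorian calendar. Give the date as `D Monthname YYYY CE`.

The Julian–Gregorian offset here is 11 days (Julian trailing).
5 February 1711 Julian + 11 days → 16 February 1711 Gregorian.

16 February 1711 CE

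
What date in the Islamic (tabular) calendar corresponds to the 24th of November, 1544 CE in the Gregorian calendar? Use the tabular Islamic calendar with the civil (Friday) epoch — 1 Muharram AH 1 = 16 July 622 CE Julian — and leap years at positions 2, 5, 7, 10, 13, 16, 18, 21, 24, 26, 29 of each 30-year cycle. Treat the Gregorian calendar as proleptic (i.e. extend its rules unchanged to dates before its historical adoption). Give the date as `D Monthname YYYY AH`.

Julian Day Number of the source date = 2285322.
Converting JDN 2285322 to the tabular Islamic calendar gives 28 Sha'ban 951 AH.

28 Sha'ban 951 AH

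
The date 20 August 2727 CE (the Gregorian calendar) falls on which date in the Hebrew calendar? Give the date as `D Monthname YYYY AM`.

11 Av 6487 AM

Both dates share Julian Day Number 2717307; in the Hebrew calendar that is 11 Av 6487 AM.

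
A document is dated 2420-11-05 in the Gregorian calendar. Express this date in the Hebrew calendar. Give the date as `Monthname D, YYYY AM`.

Cheshvan 29, 6181 AM

Both dates share Julian Day Number 2605256; in the Hebrew calendar that is 29 Cheshvan 6181 AM.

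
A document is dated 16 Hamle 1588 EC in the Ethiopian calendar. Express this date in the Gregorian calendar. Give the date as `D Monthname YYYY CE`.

20 July 1596 CE

Both dates share Julian Day Number 2304188; in the Gregorian calendar that is 20 July 1596 CE.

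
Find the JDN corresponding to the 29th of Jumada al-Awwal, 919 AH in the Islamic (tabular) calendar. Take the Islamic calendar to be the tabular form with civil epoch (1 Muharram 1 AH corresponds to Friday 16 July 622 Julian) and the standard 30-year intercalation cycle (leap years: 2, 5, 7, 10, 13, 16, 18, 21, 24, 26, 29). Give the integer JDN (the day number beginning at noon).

2273895

In the proleptic Gregorian calendar the same day is 12 August 1513.
JDN 2299161 is 15 October 1582 CE (Gregorian); the target day is −25266 days from there, so JDN = 2273895.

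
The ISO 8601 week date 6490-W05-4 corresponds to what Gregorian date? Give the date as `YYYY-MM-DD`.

ISO week 1 of 6490 is the week containing the first Thursday of 6490.
Week 5, day 4 (Thursday) lands on 6490-02-02.

6490-02-02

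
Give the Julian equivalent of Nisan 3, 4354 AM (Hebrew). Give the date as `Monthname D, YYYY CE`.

March 30, 594 CE

The source date corresponds to 1 April 594 in the proleptic Gregorian calendar (JDN 1938105).
That day falls on 30 March 594 CE in the Julian calendar.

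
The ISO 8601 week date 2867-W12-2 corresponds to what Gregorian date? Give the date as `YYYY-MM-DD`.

ISO week 1 of 2867 is the week containing the first Thursday of 2867.
Week 12, day 2 (Tuesday) lands on 2867-03-22.

2867-03-22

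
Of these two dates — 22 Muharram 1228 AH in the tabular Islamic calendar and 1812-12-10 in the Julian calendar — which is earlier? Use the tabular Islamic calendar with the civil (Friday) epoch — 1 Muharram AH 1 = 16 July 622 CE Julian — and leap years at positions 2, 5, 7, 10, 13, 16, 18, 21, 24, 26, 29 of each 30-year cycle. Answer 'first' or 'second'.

second

Converting both to JDN: 2383269 vs 2383235; the smaller is the second.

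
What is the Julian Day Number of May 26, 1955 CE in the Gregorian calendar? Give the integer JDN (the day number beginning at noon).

2435254

JDN 2299161 is 15 October 1582 CE (Gregorian); the target day is +136093 days from there, so JDN = 2435254.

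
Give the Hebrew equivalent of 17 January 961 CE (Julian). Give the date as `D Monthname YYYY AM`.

26 Tevet 4721 AM

Both dates share Julian Day Number 2072080; in the Hebrew calendar that is 26 Tevet 4721 AM.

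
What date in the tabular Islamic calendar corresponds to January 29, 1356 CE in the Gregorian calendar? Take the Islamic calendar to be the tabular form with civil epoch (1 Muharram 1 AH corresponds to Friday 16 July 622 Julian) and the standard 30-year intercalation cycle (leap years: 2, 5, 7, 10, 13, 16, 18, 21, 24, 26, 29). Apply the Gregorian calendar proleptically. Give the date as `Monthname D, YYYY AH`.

Both dates share Julian Day Number 2216357; in the tabular Islamic calendar that is 17 Muharram 757 AH.

Muharram 17, 757 AH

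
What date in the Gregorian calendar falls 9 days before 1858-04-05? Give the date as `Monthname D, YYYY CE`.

March 27, 1858 CE

Counting 9 days back from JDN 2399775 reaches JDN 2399766, which is March 27, 1858 CE.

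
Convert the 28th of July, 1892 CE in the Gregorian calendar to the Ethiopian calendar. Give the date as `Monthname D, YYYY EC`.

Both dates share Julian Day Number 2412308; in the Ethiopian calendar that is 22 Hamle 1884 EC.

Hamle 22, 1884 EC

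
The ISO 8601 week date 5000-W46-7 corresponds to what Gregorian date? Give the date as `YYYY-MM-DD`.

5000-11-16

ISO week 1 of 5000 is the week containing the first Thursday of 5000.
Week 46, day 7 (Sunday) lands on 5000-11-16.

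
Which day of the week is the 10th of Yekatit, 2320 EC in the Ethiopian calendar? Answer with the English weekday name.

Tuesday

Equivalently 21 February 2328 Gregorian, JDN 2571395.
2571395 ≡ 1 (mod 7); counting from Monday = 0 gives Tuesday.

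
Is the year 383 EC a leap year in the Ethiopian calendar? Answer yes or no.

383 mod 4 = 3; in the Ethiopian calendar a year is leap when year mod 4 = 3, so it is a leap year.

yes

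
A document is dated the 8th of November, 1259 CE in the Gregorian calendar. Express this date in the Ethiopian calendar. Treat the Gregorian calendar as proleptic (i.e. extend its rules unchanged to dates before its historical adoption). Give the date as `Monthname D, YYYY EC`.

Both dates share Julian Day Number 2181212; in the Ethiopian calendar that is 4 Hidar 1252 EC.

Hidar 4, 1252 EC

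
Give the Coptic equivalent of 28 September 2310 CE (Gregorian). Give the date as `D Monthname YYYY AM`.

15 Thout 2027 AM

Both dates share Julian Day Number 2565040; in the Coptic calendar that is 15 Thout 2027 AM.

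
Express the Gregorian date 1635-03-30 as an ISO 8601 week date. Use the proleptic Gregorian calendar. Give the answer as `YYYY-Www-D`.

1635-W13-5

The weekday is Friday (ISO weekday 5).
That Friday belongs to ISO week 13 of ISO year 1635.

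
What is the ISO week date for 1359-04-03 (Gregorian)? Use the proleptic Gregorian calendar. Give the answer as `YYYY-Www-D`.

1359-W14-2

The weekday is Tuesday (ISO weekday 2).
That Tuesday belongs to ISO week 14 of ISO year 1359.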